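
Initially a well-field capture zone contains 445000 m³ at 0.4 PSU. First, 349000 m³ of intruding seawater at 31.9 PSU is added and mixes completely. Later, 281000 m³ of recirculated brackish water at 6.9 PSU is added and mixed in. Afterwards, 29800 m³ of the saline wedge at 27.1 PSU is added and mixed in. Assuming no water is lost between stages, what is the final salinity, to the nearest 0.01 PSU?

Total salt / total volume:
Initial salt = 445,000×0.4 = 178,000
After stage 1: salt = 178,000 + 349,000×31.9 = 11,311,100; volume = 794,000 m³; S = 14.246 PSU
After stage 2: salt = 11,311,100 + 281,000×6.9 = 13,250,000; volume = 1,075,000 m³; S = 12.326 PSU
After stage 3: salt = 13,250,000 + 29,800×27.1 = 14,057,580; volume = 1,104,800 m³
S = 14,057,580 / 1,104,800 = 12.7241 PSU

12.72 PSU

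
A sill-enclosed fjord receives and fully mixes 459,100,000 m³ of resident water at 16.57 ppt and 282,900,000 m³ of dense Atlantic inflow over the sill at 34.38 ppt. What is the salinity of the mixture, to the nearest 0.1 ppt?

23.4 ppt

Mass of salt is conserved:
salt = 459,100,000×16.57 + 282,900,000×34.38 = 7,607,287,000 + 9,726,102,000 = 17,333,389,000
volume = 459,100,000 + 282,900,000 = 742,000,000 m³
S = 17,333,389,000 / 742,000,000 = 23.36 ppt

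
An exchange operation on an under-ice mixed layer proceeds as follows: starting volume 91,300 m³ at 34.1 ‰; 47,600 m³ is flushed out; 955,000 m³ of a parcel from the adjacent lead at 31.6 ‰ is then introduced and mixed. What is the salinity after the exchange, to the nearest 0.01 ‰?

31.71 ‰

Remaining after removal: 43,700 m³ at 34.1 ‰ (salt = 1,490,170)
After addition: salt = 1,490,170 + 955,000×31.6 = 31,668,170; volume = 998,700 m³
S = 31,668,170 / 998,700 = 31.7094 ‰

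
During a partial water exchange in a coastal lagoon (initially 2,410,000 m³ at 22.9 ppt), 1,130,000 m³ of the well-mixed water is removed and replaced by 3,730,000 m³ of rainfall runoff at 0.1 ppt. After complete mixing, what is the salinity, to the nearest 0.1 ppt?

5.9 ppt

Remaining after removal: 1,280,000 m³ at 22.9 ppt (salt = 29,312,000)
After addition: salt = 29,312,000 + 3,730,000×0.1 = 29,685,000; volume = 5,010,000 m³
S = 29,685,000 / 5,010,000 = 5.9251 ppt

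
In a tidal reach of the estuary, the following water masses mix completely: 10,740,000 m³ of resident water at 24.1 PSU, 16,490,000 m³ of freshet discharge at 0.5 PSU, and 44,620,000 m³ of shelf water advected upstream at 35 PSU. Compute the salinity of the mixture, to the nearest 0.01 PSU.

Mass of salt is conserved:
salt = 10,740,000×24.1 + 16,490,000×0.5 + 44,620,000×35 = 258,834,000 + 8,245,000 + 1,561,700,000 = 1,828,779,000
volume = 10,740,000 + 16,490,000 + 44,620,000 = 71,850,000 m³
S = 1,828,779,000 / 71,850,000 = 25.4527 PSU

25.45 PSU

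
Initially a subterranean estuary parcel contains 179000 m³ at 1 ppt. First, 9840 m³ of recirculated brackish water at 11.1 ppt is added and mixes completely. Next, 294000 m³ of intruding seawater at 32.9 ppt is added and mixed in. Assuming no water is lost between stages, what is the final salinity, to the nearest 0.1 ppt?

Salt balance:
Initial salt = 179,000×1 = 179,000
After stage 1: salt = 179,000 + 9,840×11.1 = 288,224; volume = 188,840 m³; S = 1.526 ppt
After stage 2: salt = 288,224 + 294,000×32.9 = 9,960,824; volume = 482,840 m³
S = 9,960,824 / 482,840 = 20.6297 ppt

20.6 ppt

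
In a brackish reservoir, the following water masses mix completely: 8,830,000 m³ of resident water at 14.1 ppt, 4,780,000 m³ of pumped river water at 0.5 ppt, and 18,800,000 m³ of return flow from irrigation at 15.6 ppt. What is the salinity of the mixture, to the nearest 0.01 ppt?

12.96 ppt

Mass of salt is conserved:
salt = 8,830,000×14.1 + 4,780,000×0.5 + 18,800,000×15.6 = 124,503,000 + 2,390,000 + 293,280,000 = 420,173,000
volume = 8,830,000 + 4,780,000 + 18,800,000 = 32,410,000 m³
S = 420,173,000 / 32,410,000 = 12.9643 ppt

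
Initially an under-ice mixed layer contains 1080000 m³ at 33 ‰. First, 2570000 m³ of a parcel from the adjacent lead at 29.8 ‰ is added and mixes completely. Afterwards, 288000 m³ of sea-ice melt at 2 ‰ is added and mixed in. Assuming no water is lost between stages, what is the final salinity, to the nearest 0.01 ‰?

28.64 ‰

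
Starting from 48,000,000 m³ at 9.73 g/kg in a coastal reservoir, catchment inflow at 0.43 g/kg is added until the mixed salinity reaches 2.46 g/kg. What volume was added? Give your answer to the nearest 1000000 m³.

Salt balance: 48,000,000×9.73 + V×0.43 = (48,000,000+V)×2.46
467,040,000 + 0.43V = 118,080,000 + 2.46V
348,960,000 = 2.03V
V = 171,901,477.83 m³

172000000 m³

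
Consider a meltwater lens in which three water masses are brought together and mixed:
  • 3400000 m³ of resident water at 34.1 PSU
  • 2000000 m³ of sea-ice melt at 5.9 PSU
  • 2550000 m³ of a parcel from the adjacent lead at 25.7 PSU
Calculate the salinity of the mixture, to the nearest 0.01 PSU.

Salt balance:
salt = 3,400,000×34.1 + 2,000,000×5.9 + 2,550,000×25.7 = 115,940,000 + 11,800,000 + 65,535,000 = 193,275,000
volume = 3,400,000 + 2,000,000 + 2,550,000 = 7,950,000 m³
S = 193,275,000 / 7,950,000 = 24.3113 PSU

24.31 PSU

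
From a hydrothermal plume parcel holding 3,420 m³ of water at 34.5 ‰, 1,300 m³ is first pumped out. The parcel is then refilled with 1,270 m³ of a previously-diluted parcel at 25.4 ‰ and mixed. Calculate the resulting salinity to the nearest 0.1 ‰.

Remaining after removal: 2,120 m³ at 34.5 ‰ (salt = 73,140)
After addition: salt = 73,140 + 1,270×25.4 = 105,398; volume = 3,390 m³
S = 105,398 / 3,390 = 31.0909 ‰

31.1 ‰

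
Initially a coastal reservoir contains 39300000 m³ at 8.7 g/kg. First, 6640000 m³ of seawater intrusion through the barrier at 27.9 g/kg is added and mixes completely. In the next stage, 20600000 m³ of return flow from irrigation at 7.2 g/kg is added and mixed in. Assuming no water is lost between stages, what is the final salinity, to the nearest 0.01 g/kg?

Salt balance:
Initial salt = 39,300,000×8.7 = 341,910,000
After stage 1: salt = 341,910,000 + 6,640,000×27.9 = 527,166,000; volume = 45,940,000 m³; S = 11.475 g/kg
After stage 2: salt = 527,166,000 + 20,600,000×7.2 = 675,486,000; volume = 66,540,000 m³
S = 675,486,000 / 66,540,000 = 10.1516 g/kg

10.15 g/kg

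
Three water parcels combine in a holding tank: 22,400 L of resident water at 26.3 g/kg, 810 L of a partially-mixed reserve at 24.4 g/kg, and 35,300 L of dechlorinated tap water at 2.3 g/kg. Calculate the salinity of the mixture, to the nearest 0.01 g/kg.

11.79 g/kg

Mass of salt is conserved:
salt = 22,400×26.3 + 810×24.4 + 35,300×2.3 = 589,120 + 19,764 + 81,190 = 690,074
volume = 22,400 + 810 + 35,300 = 58,510 L
S = 690,074 / 58,510 = 11.7941 g/kg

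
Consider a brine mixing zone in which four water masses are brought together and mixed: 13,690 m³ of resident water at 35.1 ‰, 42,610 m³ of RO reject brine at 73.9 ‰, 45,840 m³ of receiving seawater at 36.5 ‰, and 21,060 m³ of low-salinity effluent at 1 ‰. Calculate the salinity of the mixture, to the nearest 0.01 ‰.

43.21 ‰

Weighted by volume,
salt = 13,690×35.1 + 42,610×73.9 + 45,840×36.5 + 21,060×1 = 480,519 + 3,148,879 + 1,673,160 + 21,060 = 5,323,618
volume = 13,690 + 42,610 + 45,840 + 21,060 = 123,200 m³
S = 5,323,618 / 123,200 = 43.2112 ‰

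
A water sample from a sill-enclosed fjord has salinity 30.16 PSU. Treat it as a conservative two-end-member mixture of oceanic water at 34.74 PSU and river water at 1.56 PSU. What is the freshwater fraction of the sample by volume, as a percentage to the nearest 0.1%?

Let f be the freshwater fraction. Salt balance per unit volume:
f×1.56 + (1−f)×34.74 = 30.16
f = (34.74 − 30.16) / (34.74 − 1.56) = 4.58/33.18 = 0.138

13.8%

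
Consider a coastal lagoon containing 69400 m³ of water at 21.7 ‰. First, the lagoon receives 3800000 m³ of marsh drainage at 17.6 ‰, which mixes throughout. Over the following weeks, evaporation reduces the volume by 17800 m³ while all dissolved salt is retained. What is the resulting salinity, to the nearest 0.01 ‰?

17.76 ‰

After mixing: salt = 69,400×21.7 + 3,800,000×17.6 = 68,385,980; volume = 3,869,400 m³
After evaporation: salt unchanged = 68,385,980; volume = 3,869,400 − 17,800 = 3,851,600 m³
S = 68,385,980 / 3,851,600 = 17.7552 ‰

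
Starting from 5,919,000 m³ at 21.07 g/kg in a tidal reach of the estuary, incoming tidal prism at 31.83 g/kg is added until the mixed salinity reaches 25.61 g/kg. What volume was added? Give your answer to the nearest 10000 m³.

Salt balance: 5,919,000×21.07 + V×31.83 = (5,919,000+V)×25.61
124,713,330 + 31.83V = 151,585,590 + 25.61V
26,872,260 = 6.22V
V = 4,320,299.04 m³

4320000 m³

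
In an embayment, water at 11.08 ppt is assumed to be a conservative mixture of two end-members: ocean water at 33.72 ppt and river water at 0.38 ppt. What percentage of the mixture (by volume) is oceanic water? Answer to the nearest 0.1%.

Let g be the oceanic fraction. Salt balance per unit volume:
g×33.72 + (1−g)×0.38 = 11.08
g = (11.08 − 0.38) / (33.72 − 0.38) = 10.7/33.34 = 0.3209

32.1%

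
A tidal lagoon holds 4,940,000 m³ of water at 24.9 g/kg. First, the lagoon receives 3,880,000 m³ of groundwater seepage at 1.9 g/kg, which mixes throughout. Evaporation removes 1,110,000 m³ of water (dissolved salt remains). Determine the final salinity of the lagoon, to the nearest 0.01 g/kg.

After mixing: salt = 4,940,000×24.9 + 3,880,000×1.9 = 130,378,000; volume = 8,820,000 m³
After evaporation: salt unchanged = 130,378,000; volume = 8,820,000 − 1,110,000 = 7,710,000 m³
S = 130,378,000 / 7,710,000 = 16.9102 g/kg

16.91 g/kg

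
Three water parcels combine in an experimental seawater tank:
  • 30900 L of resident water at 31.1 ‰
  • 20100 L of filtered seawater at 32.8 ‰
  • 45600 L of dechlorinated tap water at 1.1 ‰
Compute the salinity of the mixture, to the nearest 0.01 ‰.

Total salt / total volume:
salt = 30,900×31.1 + 20,100×32.8 + 45,600×1.1 = 960,990 + 659,280 + 50,160 = 1,670,430
volume = 30,900 + 20,100 + 45,600 = 96,600 L
S = 1,670,430 / 96,600 = 17.2922 ‰

17.29 ‰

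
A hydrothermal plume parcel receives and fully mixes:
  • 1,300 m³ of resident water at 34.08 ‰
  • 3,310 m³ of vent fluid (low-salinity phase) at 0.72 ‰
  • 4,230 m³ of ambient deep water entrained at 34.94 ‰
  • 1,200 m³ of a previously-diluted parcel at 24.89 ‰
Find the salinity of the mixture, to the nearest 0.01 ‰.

Total salt / total volume:
salt = 1,300×34.08 + 3,310×0.72 + 4,230×34.94 + 1,200×24.89 = 44,304 + 2,383.2 + 147,796.2 + 29,868 = 224,351.4
volume = 1,300 + 3,310 + 4,230 + 1,200 = 10,040 m³
S = 224,351.4 / 10,040 = 22.3458 ‰

22.35 ‰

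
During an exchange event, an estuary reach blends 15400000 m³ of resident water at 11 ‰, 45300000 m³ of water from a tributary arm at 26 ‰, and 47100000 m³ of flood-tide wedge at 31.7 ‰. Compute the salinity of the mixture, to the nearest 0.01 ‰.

Salt balance:
salt = 15,400,000×11 + 45,300,000×26 + 47,100,000×31.7 = 169,400,000 + 1,177,800,000 + 1,493,070,000 = 2,840,270,000
volume = 15,400,000 + 45,300,000 + 47,100,000 = 107,800,000 m³
S = 2,840,270,000 / 107,800,000 = 26.3476 ‰

26.35 ‰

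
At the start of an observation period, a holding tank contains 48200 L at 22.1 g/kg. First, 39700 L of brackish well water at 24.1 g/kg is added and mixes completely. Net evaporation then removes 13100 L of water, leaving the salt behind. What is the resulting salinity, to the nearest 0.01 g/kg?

After mixing: salt = 48,200×22.1 + 39,700×24.1 = 2,021,990; volume = 87,900 L
After evaporation: salt unchanged = 2,021,990; volume = 87,900 − 13,100 = 74,800 L
S = 2,021,990 / 74,800 = 27.032 g/kg

27.03 g/kg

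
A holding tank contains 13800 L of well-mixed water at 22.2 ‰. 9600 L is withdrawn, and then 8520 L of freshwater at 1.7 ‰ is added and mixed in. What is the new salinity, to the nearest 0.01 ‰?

Remaining after removal: 4,200 L at 22.2 ‰ (salt = 93,240)
After addition: salt = 93,240 + 8,520×1.7 = 107,724; volume = 12,720 L
S = 107,724 / 12,720 = 8.4689 ‰

8.47 ‰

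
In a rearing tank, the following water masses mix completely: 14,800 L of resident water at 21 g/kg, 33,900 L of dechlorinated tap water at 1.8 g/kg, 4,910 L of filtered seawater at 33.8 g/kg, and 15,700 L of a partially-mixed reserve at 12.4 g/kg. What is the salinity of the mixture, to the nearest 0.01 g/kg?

10.57 g/kg

Conserving salt mass:
salt = 14,800×21 + 33,900×1.8 + 4,910×33.8 + 15,700×12.4 = 310,800 + 61,020 + 165,958 + 194,680 = 732,458
volume = 14,800 + 33,900 + 4,910 + 15,700 = 69,310 L
S = 732,458 / 69,310 = 10.5679 g/kg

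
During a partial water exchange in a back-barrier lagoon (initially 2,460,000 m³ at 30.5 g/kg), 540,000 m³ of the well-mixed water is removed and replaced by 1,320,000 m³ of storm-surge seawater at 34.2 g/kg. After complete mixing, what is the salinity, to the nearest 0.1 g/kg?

32.0 g/kg

Remaining after removal: 1,920,000 m³ at 30.5 g/kg (salt = 58,560,000)
After addition: salt = 58,560,000 + 1,320,000×34.2 = 103,704,000; volume = 3,240,000 m³
S = 103,704,000 / 3,240,000 = 32.0074 g/kg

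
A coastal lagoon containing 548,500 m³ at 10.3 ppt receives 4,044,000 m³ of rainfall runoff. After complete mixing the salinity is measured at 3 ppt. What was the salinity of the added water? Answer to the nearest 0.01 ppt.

2.01 ppt

Salt balance: 548,500×10.3 + 4,044,000×S = 4,592,500×3
5,649,550 + 4,044,000·S = 13,777,500
S = (13,777,500 − 5,649,550) / 4,044,000 = 2.0099 ppt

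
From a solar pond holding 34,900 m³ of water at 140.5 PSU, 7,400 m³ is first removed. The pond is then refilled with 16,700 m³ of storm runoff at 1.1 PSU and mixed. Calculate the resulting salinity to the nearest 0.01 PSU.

Remaining after removal: 27,500 m³ at 140.5 PSU (salt = 3,863,750)
After addition: salt = 3,863,750 + 16,700×1.1 = 3,882,120; volume = 44,200 m³
S = 3,882,120 / 44,200 = 87.8308 PSU

87.83 PSU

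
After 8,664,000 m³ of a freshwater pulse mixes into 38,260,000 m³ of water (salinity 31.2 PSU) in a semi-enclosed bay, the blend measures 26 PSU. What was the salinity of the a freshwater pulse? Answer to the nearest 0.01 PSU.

3.04 PSU

Salt balance: 38,260,000×31.2 + 8,664,000×S = 46,924,000×26
1,193,712,000 + 8,664,000·S = 1,220,024,000
S = (1,220,024,000 − 1,193,712,000) / 8,664,000 = 3.0369 PSU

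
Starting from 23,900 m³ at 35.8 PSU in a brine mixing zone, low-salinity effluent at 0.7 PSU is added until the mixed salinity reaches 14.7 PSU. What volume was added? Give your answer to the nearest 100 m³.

36000 m³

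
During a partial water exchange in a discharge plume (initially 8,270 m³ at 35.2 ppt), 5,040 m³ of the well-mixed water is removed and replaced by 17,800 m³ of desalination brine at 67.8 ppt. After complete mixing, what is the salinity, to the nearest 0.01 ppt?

62.79 ppt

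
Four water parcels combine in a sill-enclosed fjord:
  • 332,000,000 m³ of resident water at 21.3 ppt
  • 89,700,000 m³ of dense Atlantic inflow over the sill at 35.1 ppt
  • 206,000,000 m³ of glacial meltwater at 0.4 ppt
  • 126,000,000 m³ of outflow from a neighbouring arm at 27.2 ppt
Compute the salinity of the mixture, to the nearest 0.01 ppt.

Total salt / total volume:
salt = 332,000,000×21.3 + 89,700,000×35.1 + 206,000,000×0.4 + 126,000,000×27.2 = 7,071,600,000 + 3,148,470,000 + 82,400,000 + 3,427,200,000 = 13,729,670,000
volume = 332,000,000 + 89,700,000 + 206,000,000 + 126,000,000 = 753,700,000 m³
S = 13,729,670,000 / 753,700,000 = 18.2164 ppt

18.22 ppt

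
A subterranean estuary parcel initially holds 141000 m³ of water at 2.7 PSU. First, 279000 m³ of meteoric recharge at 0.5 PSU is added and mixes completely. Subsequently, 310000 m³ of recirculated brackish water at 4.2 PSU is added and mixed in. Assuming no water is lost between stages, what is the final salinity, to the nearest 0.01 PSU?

Weighted by volume,
Initial salt = 141,000×2.7 = 380,700
After stage 1: salt = 380,700 + 279,000×0.5 = 520,200; volume = 420,000 m³; S = 1.239 PSU
After stage 2: salt = 520,200 + 310,000×4.2 = 1,822,200; volume = 730,000 m³
S = 1,822,200 / 730,000 = 2.4962 PSU

2.50 PSU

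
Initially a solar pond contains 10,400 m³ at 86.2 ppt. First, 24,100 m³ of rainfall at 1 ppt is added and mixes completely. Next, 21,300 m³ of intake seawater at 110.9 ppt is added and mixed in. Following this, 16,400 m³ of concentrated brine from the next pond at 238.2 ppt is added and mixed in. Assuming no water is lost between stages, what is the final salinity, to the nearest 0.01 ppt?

Mass of salt is conserved:
Initial salt = 10,400×86.2 = 896,480
After stage 1: salt = 896,480 + 24,100×1 = 920,580; volume = 34,500 m³; S = 26.683 ppt
After stage 2: salt = 920,580 + 21,300×110.9 = 3,282,750; volume = 55,800 m³; S = 58.831 ppt
After stage 3: salt = 3,282,750 + 16,400×238.2 = 7,189,230; volume = 72,200 m³
S = 7,189,230 / 72,200 = 99.5738 ppt

99.57 ppt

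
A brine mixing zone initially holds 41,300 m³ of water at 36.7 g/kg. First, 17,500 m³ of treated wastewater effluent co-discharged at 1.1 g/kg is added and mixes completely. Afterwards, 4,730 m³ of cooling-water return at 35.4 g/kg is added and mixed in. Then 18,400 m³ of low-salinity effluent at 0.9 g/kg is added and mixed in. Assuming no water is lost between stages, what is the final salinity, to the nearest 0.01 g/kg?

20.98 g/kg

Total salt / total volume:
Initial salt = 41,300×36.7 = 1,515,710
After stage 1: salt = 1,515,710 + 17,500×1.1 = 1,534,960; volume = 58,800 m³; S = 26.105 g/kg
After stage 2: salt = 1,534,960 + 4,730×35.4 = 1,702,402; volume = 63,530 m³; S = 26.797 g/kg
After stage 3: salt = 1,702,402 + 18,400×0.9 = 1,718,962; volume = 81,930 m³
S = 1,718,962 / 81,930 = 20.9809 g/kg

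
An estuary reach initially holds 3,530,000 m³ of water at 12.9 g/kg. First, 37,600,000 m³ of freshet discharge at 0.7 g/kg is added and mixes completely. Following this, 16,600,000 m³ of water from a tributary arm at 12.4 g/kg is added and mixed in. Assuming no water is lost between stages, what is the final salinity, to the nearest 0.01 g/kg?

4.81 g/kg

Mass of salt is conserved:
Initial salt = 3,530,000×12.9 = 45,537,000
After stage 1: salt = 45,537,000 + 37,600,000×0.7 = 71,857,000; volume = 41,130,000 m³; S = 1.747 g/kg
After stage 2: salt = 71,857,000 + 16,600,000×12.4 = 277,697,000; volume = 57,730,000 m³
S = 277,697,000 / 57,730,000 = 4.8103 g/kg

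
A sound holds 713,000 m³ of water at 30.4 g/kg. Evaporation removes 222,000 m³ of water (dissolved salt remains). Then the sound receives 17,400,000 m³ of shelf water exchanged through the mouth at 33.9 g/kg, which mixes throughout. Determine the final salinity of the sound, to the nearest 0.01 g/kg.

After evaporation: salt = 713,000×30.4 = 21,675,200; volume = 713,000 − 222,000 = 491,000 m³
After mixing: salt = 21,675,200 + 17,400,000×33.9 = 611,535,200; volume = 491,000 + 17,400,000 = 17,891,000 m³
S = 611,535,200 / 17,891,000 = 34.1812 g/kg

34.18 g/kg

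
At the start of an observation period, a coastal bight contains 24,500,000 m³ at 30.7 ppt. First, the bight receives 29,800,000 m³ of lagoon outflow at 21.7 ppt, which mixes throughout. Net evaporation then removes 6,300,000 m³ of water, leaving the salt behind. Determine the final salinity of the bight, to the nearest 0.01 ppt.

After mixing: salt = 24,500,000×30.7 + 29,800,000×21.7 = 1,398,810,000; volume = 54,300,000 m³
After evaporation: salt unchanged = 1,398,810,000; volume = 54,300,000 − 6,300,000 = 48,000,000 m³
S = 1,398,810,000 / 48,000,000 = 29.1419 ppt

29.14 ppt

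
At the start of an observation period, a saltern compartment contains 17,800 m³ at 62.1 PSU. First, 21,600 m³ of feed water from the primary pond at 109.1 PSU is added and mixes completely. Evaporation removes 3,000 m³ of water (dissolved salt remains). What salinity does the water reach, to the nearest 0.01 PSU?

95.11 PSU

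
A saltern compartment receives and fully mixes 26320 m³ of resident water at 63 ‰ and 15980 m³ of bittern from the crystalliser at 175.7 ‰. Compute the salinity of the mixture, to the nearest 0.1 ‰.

Weighted by volume,
salt = 26,320×63 + 15,980×175.7 = 1,658,160 + 2,807,686 = 4,465,846
volume = 26,320 + 15,980 = 42,300 m³
S = 4,465,846 / 42,300 = 105.576 ‰

105.6 ‰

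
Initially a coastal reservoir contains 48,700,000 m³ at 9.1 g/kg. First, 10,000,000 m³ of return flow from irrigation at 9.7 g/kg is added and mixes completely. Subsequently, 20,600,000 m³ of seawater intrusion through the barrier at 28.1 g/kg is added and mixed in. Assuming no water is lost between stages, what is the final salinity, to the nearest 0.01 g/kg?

Mass of salt is conserved:
Initial salt = 48,700,000×9.1 = 443,170,000
After stage 1: salt = 443,170,000 + 10,000,000×9.7 = 540,170,000; volume = 58,700,000 m³; S = 9.202 g/kg
After stage 2: salt = 540,170,000 + 20,600,000×28.1 = 1,119,030,000; volume = 79,300,000 m³
S = 1,119,030,000 / 79,300,000 = 14.1113 g/kg

14.11 g/kg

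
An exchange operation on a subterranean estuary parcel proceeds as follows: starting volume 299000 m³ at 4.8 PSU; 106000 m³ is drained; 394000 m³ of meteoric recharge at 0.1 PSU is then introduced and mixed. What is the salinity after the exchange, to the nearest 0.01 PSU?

1.65 PSU

Remaining after removal: 193,000 m³ at 4.8 PSU (salt = 926,400)
After addition: salt = 926,400 + 394,000×0.1 = 965,800; volume = 587,000 m³
S = 965,800 / 587,000 = 1.6453 PSU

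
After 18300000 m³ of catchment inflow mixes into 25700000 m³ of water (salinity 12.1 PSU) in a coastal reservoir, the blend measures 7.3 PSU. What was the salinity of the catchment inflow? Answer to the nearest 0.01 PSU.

0.56 PSU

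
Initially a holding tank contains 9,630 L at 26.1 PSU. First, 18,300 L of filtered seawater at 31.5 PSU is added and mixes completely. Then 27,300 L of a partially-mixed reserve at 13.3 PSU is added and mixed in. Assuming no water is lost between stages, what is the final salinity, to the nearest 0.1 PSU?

21.6 PSU

By conservation of dissolved salt,
Initial salt = 9,630×26.1 = 251,343
After stage 1: salt = 251,343 + 18,300×31.5 = 827,793; volume = 27,930 L; S = 29.638 PSU
After stage 2: salt = 827,793 + 27,300×13.3 = 1,190,883; volume = 55,230 L
S = 1,190,883 / 55,230 = 21.5622 PSU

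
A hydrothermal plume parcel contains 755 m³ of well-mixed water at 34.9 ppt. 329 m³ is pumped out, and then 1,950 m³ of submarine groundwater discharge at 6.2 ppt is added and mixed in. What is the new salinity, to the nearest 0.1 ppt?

Remaining after removal: 426 m³ at 34.9 ppt (salt = 14,867.4)
After addition: salt = 14,867.4 + 1,950×6.2 = 26,957.4; volume = 2,376 m³
S = 26,957.4 / 2,376 = 11.3457 ppt

11.3 ppt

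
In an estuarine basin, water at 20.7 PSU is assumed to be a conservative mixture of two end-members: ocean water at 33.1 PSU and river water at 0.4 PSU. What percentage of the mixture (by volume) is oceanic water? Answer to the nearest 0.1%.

Let g be the oceanic fraction. Salt balance per unit volume:
g×33.1 + (1−g)×0.4 = 20.7
g = (20.7 − 0.4) / (33.1 − 0.4) = 20.3/32.7 = 0.6208

62.1%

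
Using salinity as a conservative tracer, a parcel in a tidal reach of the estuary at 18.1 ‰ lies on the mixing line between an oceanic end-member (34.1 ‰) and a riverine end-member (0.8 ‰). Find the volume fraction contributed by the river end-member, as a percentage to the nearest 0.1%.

48.0%

Let f be the freshwater fraction. Salt balance per unit volume:
f×0.8 + (1−f)×34.1 = 18.1
f = (34.1 − 18.1) / (34.1 − 0.8) = 16/33.3 = 0.4805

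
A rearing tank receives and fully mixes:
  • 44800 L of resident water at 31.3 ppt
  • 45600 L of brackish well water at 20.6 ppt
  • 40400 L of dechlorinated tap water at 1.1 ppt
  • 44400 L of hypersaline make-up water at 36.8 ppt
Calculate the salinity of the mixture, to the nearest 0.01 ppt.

By conservation of dissolved salt,
salt = 44,800×31.3 + 45,600×20.6 + 40,400×1.1 + 44,400×36.8 = 1,402,240 + 939,360 + 44,440 + 1,633,920 = 4,019,960
volume = 44,800 + 45,600 + 40,400 + 44,400 = 175,200 L
S = 4,019,960 / 175,200 = 22.945 ppt

22.94 ppt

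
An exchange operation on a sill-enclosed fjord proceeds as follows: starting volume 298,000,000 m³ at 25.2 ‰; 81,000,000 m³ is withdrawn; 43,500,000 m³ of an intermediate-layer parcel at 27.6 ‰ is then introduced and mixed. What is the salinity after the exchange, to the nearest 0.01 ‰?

25.60 ‰

Remaining after removal: 217,000,000 m³ at 25.2 ‰ (salt = 5,468,400,000)
After addition: salt = 5,468,400,000 + 43,500,000×27.6 = 6,669,000,000; volume = 260,500,000 m³
S = 6,669,000,000 / 260,500,000 = 25.6008 ‰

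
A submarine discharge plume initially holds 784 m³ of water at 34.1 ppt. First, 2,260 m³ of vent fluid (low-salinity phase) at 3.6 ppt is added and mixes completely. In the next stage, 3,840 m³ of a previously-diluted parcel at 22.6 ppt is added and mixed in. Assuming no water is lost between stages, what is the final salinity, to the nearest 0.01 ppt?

17.67 ppt

Total salt / total volume:
Initial salt = 784×34.1 = 26,734.4
After stage 1: salt = 26,734.4 + 2,260×3.6 = 34,870.4; volume = 3,044 m³; S = 11.455 ppt
After stage 2: salt = 34,870.4 + 3,840×22.6 = 121,654.4; volume = 6,884 m³
S = 121,654.4 / 6,884 = 17.6721 ppt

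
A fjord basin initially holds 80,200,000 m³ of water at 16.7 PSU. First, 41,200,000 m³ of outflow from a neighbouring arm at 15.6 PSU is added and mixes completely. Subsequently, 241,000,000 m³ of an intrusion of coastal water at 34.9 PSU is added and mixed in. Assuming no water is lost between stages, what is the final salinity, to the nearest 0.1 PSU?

Total salt / total volume:
Initial salt = 80,200,000×16.7 = 1,339,340,000
After stage 1: salt = 1,339,340,000 + 41,200,000×15.6 = 1,982,060,000; volume = 121,400,000 m³; S = 16.327 PSU
After stage 2: salt = 1,982,060,000 + 241,000,000×34.9 = 10,392,960,000; volume = 362,400,000 m³
S = 10,392,960,000 / 362,400,000 = 28.6781 PSU

28.7 PSU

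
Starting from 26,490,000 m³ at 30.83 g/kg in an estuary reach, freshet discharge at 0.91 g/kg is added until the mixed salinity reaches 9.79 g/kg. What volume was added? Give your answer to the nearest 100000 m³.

62800000 m³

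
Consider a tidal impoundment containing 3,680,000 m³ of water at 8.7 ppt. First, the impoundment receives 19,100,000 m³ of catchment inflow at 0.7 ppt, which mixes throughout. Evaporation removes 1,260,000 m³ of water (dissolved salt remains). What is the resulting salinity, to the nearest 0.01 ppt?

After mixing: salt = 3,680,000×8.7 + 19,100,000×0.7 = 45,386,000; volume = 22,780,000 m³
After evaporation: salt unchanged = 45,386,000; volume = 22,780,000 − 1,260,000 = 21,520,000 m³
S = 45,386,000 / 21,520,000 = 2.109 ppt

2.11 ppt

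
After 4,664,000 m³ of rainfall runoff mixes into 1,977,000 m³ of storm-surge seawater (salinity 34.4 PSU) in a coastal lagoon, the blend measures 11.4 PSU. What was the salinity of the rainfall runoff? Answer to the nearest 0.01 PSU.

1.65 PSU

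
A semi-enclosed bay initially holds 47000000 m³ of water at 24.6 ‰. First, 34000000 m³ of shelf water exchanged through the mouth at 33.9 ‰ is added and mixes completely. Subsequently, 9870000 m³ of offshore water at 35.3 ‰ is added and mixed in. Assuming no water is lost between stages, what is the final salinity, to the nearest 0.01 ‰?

By conservation of dissolved salt,
Initial salt = 47,000,000×24.6 = 1,156,200,000
After stage 1: salt = 1,156,200,000 + 34,000,000×33.9 = 2,308,800,000; volume = 81,000,000 m³; S = 28.504 ‰
After stage 2: salt = 2,308,800,000 + 9,870,000×35.3 = 2,657,211,000; volume = 90,870,000 m³
S = 2,657,211,000 / 90,870,000 = 29.2419 ‰

29.24 ‰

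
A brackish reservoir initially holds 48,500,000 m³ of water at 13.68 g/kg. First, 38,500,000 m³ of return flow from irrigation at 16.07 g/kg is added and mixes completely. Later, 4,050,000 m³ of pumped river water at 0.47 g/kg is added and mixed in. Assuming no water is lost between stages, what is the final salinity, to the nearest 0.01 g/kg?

Conserving salt mass:
Initial salt = 48,500,000×13.68 = 663,480,000
After stage 1: salt = 663,480,000 + 38,500,000×16.07 = 1,282,175,000; volume = 87,000,000 m³; S = 14.738 g/kg
After stage 2: salt = 1,282,175,000 + 4,050,000×0.47 = 1,284,078,500; volume = 91,050,000 m³
S = 1,284,078,500 / 91,050,000 = 14.103 g/kg

14.10 g/kg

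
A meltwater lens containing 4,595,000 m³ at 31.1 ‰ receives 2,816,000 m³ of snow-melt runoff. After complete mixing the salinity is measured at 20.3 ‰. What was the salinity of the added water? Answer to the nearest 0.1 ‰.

2.7 ‰

Salt balance: 4,595,000×31.1 + 2,816,000×S = 7,411,000×20.3
142,904,500 + 2,816,000·S = 150,443,300
S = (150,443,300 − 142,904,500) / 2,816,000 = 2.6771 ‰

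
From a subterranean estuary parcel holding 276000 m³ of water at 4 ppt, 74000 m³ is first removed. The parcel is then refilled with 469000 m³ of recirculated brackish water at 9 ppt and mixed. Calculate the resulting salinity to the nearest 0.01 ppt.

Remaining after removal: 202,000 m³ at 4 ppt (salt = 808,000)
After addition: salt = 808,000 + 469,000×9 = 5,029,000; volume = 671,000 m³
S = 5,029,000 / 671,000 = 7.4948 ppt

7.49 ppt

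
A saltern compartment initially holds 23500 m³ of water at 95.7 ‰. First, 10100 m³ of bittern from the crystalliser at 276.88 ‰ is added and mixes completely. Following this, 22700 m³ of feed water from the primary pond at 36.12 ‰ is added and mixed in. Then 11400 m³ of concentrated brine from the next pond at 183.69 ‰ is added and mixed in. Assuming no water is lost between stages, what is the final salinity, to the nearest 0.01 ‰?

Weighted by volume,
Initial salt = 23,500×95.7 = 2,248,950
After stage 1: salt = 2,248,950 + 10,100×276.88 = 5,045,438; volume = 33,600 m³; S = 150.162 ‰
After stage 2: salt = 5,045,438 + 22,700×36.12 = 5,865,362; volume = 56,300 m³; S = 104.18 ‰
After stage 3: salt = 5,865,362 + 11,400×183.69 = 7,959,428; volume = 67,700 m³
S = 7,959,428 / 67,700 = 117.5691 ‰

117.57 ‰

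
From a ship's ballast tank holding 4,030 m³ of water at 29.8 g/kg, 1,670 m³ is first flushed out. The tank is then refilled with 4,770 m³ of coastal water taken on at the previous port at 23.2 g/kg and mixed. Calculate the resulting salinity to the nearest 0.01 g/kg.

Remaining after removal: 2,360 m³ at 29.8 g/kg (salt = 70,328)
After addition: salt = 70,328 + 4,770×23.2 = 180,992; volume = 7,130 m³
S = 180,992 / 7,130 = 25.3846 g/kg

25.38 g/kg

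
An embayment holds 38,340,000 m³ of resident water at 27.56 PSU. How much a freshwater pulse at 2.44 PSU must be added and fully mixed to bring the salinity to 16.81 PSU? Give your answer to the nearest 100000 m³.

Salt balance: 38,340,000×27.56 + V×2.44 = (38,340,000+V)×16.81
1,056,650,400 + 2.44V = 644,495,400 + 16.81V
412,155,000 = 14.37V
V = 28,681,628.39 m³

28700000 m³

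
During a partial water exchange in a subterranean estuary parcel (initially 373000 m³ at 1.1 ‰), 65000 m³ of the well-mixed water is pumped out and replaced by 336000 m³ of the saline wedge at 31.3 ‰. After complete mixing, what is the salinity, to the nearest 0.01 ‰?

16.86 ‰

Remaining after removal: 308,000 m³ at 1.1 ‰ (salt = 338,800)
After addition: salt = 338,800 + 336,000×31.3 = 10,855,600; volume = 644,000 m³
S = 10,855,600 / 644,000 = 16.8565 ‰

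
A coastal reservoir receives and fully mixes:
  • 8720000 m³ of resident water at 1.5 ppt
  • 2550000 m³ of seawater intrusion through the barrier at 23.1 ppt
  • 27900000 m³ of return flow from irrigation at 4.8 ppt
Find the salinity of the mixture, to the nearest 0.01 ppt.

5.26 ppt

By conservation of dissolved salt,
salt = 8,720,000×1.5 + 2,550,000×23.1 + 27,900,000×4.8 = 13,080,000 + 58,905,000 + 133,920,000 = 205,905,000
volume = 8,720,000 + 2,550,000 + 27,900,000 = 39,170,000 m³
S = 205,905,000 / 39,170,000 = 5.2567 ppt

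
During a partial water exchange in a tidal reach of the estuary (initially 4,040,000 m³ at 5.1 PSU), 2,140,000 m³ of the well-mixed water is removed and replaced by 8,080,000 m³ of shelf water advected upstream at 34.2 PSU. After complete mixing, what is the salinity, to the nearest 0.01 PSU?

Remaining after removal: 1,900,000 m³ at 5.1 PSU (salt = 9,690,000)
After addition: salt = 9,690,000 + 8,080,000×34.2 = 286,026,000; volume = 9,980,000 m³
S = 286,026,000 / 9,980,000 = 28.6599 PSU

28.66 PSU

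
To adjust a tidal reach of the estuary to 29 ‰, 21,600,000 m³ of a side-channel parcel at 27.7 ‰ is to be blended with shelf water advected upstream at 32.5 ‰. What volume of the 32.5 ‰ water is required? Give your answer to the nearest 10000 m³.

Salt balance: 21,600,000×27.7 + V×32.5 = (21,600,000+V)×29
598,320,000 + 32.5V = 626,400,000 + 29V
28,080,000 = 3.5V
V = 8,022,857.14 m³

8020000 m³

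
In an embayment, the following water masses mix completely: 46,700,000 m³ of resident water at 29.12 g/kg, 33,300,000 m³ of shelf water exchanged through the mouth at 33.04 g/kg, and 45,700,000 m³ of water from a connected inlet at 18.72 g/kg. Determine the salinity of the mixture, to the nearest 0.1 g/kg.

26.4 g/kg

Salt balance:
salt = 46,700,000×29.12 + 33,300,000×33.04 + 45,700,000×18.72 = 1,359,904,000 + 1,100,232,000 + 855,504,000 = 3,315,640,000
volume = 46,700,000 + 33,300,000 + 45,700,000 = 125,700,000 m³
S = 3,315,640,000 / 125,700,000 = 26.377 g/kg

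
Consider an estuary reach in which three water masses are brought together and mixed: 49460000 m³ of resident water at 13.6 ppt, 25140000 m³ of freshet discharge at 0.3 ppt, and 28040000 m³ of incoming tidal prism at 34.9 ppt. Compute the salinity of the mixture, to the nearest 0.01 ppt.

16.16 ppt

Salt balance:
salt = 49,460,000×13.6 + 25,140,000×0.3 + 28,040,000×34.9 = 672,656,000 + 7,542,000 + 978,596,000 = 1,658,794,000
volume = 49,460,000 + 25,140,000 + 28,040,000 = 102,640,000 m³
S = 1,658,794,000 / 102,640,000 = 16.1613 ppt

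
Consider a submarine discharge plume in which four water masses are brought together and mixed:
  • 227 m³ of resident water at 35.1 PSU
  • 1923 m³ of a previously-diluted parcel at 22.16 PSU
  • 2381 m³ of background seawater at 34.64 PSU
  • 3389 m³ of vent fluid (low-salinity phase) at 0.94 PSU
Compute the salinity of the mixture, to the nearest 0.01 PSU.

Mass of salt is conserved:
salt = 227×35.1 + 1,923×22.16 + 2,381×34.64 + 3,389×0.94 = 7,967.7 + 42,613.68 + 82,477.84 + 3,185.66 = 136,244.88
volume = 227 + 1,923 + 2,381 + 3,389 = 7,920 m³
S = 136,244.88 / 7,920 = 17.2026 PSU

17.20 PSU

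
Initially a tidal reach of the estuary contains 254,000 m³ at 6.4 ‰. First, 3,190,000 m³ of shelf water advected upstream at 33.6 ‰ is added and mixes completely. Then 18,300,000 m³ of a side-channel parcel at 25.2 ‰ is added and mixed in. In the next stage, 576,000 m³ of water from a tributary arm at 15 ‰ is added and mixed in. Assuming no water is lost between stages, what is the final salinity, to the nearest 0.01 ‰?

25.92 ‰

Weighted by volume,
Initial salt = 254,000×6.4 = 1,625,600
After stage 1: salt = 1,625,600 + 3,190,000×33.6 = 108,809,600; volume = 3,444,000 m³; S = 31.594 ‰
After stage 2: salt = 108,809,600 + 18,300,000×25.2 = 569,969,600; volume = 21,744,000 m³; S = 26.213 ‰
After stage 3: salt = 569,969,600 + 576,000×15 = 578,609,600; volume = 22,320,000 m³
S = 578,609,600 / 22,320,000 = 25.9234 ‰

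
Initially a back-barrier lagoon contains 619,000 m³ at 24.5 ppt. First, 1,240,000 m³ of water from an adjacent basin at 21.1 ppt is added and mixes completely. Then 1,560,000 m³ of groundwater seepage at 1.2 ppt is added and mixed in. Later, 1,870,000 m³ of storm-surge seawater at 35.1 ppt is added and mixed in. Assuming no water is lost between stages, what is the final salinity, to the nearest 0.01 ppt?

20.58 ppt

Weighted by volume,
Initial salt = 619,000×24.5 = 15,165,500
After stage 1: salt = 15,165,500 + 1,240,000×21.1 = 41,329,500; volume = 1,859,000 m³; S = 22.232 ppt
After stage 2: salt = 41,329,500 + 1,560,000×1.2 = 43,201,500; volume = 3,419,000 m³; S = 12.636 ppt
After stage 3: salt = 43,201,500 + 1,870,000×35.1 = 108,838,500; volume = 5,289,000 m³
S = 108,838,500 / 5,289,000 = 20.5783 ppt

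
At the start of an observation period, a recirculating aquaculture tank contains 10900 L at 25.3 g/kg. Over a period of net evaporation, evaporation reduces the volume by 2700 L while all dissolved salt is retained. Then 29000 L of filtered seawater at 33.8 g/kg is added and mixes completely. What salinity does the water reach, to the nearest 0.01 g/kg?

After evaporation: salt = 10,900×25.3 = 275,770; volume = 10,900 − 2,700 = 8,200 L
After mixing: salt = 275,770 + 29,000×33.8 = 1,255,970; volume = 8,200 + 29,000 = 37,200 L
S = 1,255,970 / 37,200 = 33.7626 g/kg

33.76 g/kg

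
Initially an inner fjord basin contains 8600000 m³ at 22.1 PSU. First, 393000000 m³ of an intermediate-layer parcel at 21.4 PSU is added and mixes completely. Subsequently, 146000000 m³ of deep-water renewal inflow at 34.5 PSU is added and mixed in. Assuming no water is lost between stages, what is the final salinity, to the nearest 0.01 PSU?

24.90 PSU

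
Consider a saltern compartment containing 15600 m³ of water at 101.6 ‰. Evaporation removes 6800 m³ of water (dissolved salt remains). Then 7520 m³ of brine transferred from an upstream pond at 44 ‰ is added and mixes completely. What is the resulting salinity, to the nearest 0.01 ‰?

117.39 ‰

After evaporation: salt = 15,600×101.6 = 1,584,960; volume = 15,600 − 6,800 = 8,800 m³
After mixing: salt = 1,584,960 + 7,520×44 = 1,915,840; volume = 8,800 + 7,520 = 16,320 m³
S = 1,915,840 / 16,320 = 117.3922 ‰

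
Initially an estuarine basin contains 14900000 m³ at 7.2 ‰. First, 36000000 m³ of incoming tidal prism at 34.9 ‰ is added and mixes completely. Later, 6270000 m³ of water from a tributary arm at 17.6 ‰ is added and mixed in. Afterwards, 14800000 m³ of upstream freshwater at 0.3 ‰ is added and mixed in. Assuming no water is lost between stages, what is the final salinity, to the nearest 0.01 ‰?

Weighted by volume,
Initial salt = 14,900,000×7.2 = 107,280,000
After stage 1: salt = 107,280,000 + 36,000,000×34.9 = 1,363,680,000; volume = 50,900,000 m³; S = 26.791 ‰
After stage 2: salt = 1,363,680,000 + 6,270,000×17.6 = 1,474,032,000; volume = 57,170,000 m³; S = 25.783 ‰
After stage 3: salt = 1,474,032,000 + 14,800,000×0.3 = 1,478,472,000; volume = 71,970,000 m³
S = 1,478,472,000 / 71,970,000 = 20.5429 ‰

20.54 ‰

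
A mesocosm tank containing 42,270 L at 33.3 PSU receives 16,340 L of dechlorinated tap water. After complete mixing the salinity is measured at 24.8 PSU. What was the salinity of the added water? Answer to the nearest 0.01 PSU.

2.81 PSU

Salt balance: 42,270×33.3 + 16,340×S = 58,610×24.8
1,407,591 + 16,340·S = 1,453,528
S = (1,453,528 − 1,407,591) / 16,340 = 2.8113 PSU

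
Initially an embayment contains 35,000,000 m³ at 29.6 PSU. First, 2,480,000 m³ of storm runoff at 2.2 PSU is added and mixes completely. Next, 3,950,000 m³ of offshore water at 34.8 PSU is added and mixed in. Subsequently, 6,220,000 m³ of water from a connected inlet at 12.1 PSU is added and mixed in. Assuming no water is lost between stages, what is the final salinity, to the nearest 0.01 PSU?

26.32 PSU

By conservation of dissolved salt,
Initial salt = 35,000,000×29.6 = 1,036,000,000
After stage 1: salt = 1,036,000,000 + 2,480,000×2.2 = 1,041,456,000; volume = 37,480,000 m³; S = 27.787 PSU
After stage 2: salt = 1,041,456,000 + 3,950,000×34.8 = 1,178,916,000; volume = 41,430,000 m³; S = 28.456 PSU
After stage 3: salt = 1,178,916,000 + 6,220,000×12.1 = 1,254,178,000; volume = 47,650,000 m³
S = 1,254,178,000 / 47,650,000 = 26.3206 PSU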